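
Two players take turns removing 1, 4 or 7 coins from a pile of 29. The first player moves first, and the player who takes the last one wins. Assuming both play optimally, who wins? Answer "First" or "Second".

Second

Positions where the player to move wins (W) vs loses (L):
i:   0  1  2  3  4  5  6  7  8  9 10 11 12 13 14 15 16 17 18 19 20 21 22 23 24 25 26 27 28 29
     L  W  L  W  W  L  W  W  L  W  L  W  W  L  W  W  L  W  L  W  W  L  W  W  L  W  L  W  W  L
Position 29 is L, so the second player wins.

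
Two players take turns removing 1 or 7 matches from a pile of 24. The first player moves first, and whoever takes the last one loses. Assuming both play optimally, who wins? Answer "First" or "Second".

Mark each pile size as W (mover wins) or L (mover loses):
i:   0  1  2  3  4  5  6  7  8  9 10 11 12 13 14 15 16 17 18 19 20 21 22 23 24
     W  L  W  L  W  L  W  L  W  L  W  L  W  L  W  L  W  L  W  L  W  L  W  L  W
Position 24 is W, so the first player wins.

First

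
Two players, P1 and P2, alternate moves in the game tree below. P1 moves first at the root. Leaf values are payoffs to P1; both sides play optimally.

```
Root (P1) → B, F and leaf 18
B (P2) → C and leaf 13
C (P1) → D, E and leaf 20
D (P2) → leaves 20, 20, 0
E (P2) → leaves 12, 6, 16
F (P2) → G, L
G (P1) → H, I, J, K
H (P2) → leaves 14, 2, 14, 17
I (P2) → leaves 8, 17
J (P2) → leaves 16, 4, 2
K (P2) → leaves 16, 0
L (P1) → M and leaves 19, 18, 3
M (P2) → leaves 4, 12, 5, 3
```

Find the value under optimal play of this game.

18

D (P2): min(20, 20, 0) = 0
E (P2): min(12, 6, 16) = 6
C (P1): max(0, 6, 20) = 20
B (P2): min(20, 13) = 13
H (P2): min(14, 2, 14, 17) = 2
I (P2): min(8, 17) = 8
J (P2): min(16, 4, 2) = 2
K (P2): min(16, 0) = 0
G (P1): max(2, 8, 2, 0) = 8
M (P2): min(4, 12, 5, 3) = 3
L (P1): max(3, 19, 18, 3) = 19
F (P2): min(8, 19) = 8
Root (P1): max(13, 8, 18) = 18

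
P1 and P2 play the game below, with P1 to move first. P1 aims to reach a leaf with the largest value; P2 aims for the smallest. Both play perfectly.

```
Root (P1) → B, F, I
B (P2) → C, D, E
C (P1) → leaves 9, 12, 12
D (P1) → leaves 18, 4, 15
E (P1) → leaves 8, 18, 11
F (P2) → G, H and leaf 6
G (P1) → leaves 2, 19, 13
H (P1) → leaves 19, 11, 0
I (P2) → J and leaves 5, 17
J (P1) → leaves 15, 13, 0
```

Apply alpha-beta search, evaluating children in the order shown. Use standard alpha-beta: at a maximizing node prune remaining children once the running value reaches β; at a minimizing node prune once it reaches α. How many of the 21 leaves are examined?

15

C [α=-∞,β=+∞]: v=12
D [α=-∞,β=12]: v=18 after child 1 ≥ β → β-cutoff, skip 2
E [α=-∞,β=12]: v=18 after child 2 ≥ β → β-cutoff, skip 1
B [α=-∞,β=+∞]: v=12
G [α=12,β=+∞]: v=19
H [α=12,β=19]: v=19 after child 1 ≥ β → β-cutoff, skip 2
F [α=12,β=+∞]: v=6
J [α=12,β=+∞]: v=15
I [α=12,β=+∞]: v=5 after child 2 ≤ α → α-cutoff, skip 1
Root [α=-∞,β=+∞]: v=12
Leaves evaluated: 15 of 21.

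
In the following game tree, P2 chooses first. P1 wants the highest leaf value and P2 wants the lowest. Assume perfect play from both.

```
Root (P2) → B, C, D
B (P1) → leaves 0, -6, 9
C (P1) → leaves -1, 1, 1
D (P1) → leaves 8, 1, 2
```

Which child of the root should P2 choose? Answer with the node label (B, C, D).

B (P1): max(0, -6, 9) = 9
C (P1): max(-1, 1, 1) = 1
D (P1): max(8, 1, 2) = 8
Root (P2): min(9, 1, 8) = 1
P2 picks the child with the lowest value: C (value 1).

C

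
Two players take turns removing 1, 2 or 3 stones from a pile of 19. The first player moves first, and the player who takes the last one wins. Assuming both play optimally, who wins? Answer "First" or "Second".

First

i:   0  1  2  3  4  5  6  7  8  9 10 11 12 13 14 15 16 17 18 19
     L  W  W  W  L  W  W  W  L  W  W  W  L  W  W  W  L  W  W  W
Position 19 is W, so the first player wins.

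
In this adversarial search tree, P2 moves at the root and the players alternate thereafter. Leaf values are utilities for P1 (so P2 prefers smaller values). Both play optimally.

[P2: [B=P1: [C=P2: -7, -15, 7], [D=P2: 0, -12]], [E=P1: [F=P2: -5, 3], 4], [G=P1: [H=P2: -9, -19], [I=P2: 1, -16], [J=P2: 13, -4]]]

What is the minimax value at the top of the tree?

C (P2): min(-7, -15, 7) = -15
D (P2): min(0, -12) = -12
B (P1): max(-15, -12) = -12
F (P2): min(-5, 3) = -5
E (P1): max(-5, 4) = 4
H (P2): min(-9, -19) = -19
I (P2): min(1, -16) = -16
J (P2): min(13, -4) = -4
G (P1): max(-19, -16, -4) = -4
Root (P2): min(-12, 4, -4) = -12

-12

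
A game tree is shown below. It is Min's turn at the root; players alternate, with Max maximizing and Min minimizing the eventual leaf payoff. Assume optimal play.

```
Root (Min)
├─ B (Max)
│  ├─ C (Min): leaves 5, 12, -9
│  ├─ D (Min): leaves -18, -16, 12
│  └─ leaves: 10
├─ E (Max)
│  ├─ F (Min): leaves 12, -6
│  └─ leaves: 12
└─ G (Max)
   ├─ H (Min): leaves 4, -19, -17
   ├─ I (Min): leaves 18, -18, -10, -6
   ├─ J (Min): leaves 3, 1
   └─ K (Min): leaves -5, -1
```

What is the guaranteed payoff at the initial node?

C (Min): min(5, 12, -9) = -9
D (Min): min(-18, -16, 12) = -18
B (Max): max(-9, -18, 10) = 10
F (Min): min(12, -6) = -6
E (Max): max(-6, 12) = 12
H (Min): min(4, -19, -17) = -19
I (Min): min(18, -18, -10, -6) = -18
J (Min): min(3, 1) = 1
K (Min): min(-5, -1) = -5
G (Max): max(-19, -18, 1, -5) = 1
Root (Min): min(10, 12, 1) = 1

1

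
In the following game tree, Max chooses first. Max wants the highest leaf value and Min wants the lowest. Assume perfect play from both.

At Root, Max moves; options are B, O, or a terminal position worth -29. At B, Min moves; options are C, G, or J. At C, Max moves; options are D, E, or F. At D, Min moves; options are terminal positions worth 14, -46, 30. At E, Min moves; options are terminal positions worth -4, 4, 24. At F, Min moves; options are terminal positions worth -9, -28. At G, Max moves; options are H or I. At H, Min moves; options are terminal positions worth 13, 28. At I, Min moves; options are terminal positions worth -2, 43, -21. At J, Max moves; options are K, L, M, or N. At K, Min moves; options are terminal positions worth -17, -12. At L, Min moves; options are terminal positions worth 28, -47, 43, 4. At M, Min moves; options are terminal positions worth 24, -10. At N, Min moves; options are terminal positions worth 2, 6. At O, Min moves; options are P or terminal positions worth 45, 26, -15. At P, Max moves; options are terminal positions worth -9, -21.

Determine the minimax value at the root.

-4

D (Min): min(14, -46, 30) = -46
E (Min): min(-4, 4, 24) = -4
F (Min): min(-9, -28) = -28
C (Max): max(-46, -4, -28) = -4
H (Min): min(13, 28) = 13
I (Min): min(-2, 43, -21) = -21
G (Max): max(13, -21) = 13
K (Min): min(-17, -12) = -17
L (Min): min(28, -47, 43, 4) = -47
M (Min): min(24, -10) = -10
N (Min): min(2, 6) = 2
J (Max): max(-17, -47, -10, 2) = 2
B (Min): min(-4, 13, 2) = -4
P (Max): max(-9, -21) = -9
O (Min): min(-9, 45, 26, -15) = -15
Root (Max): max(-4, -15, -29) = -4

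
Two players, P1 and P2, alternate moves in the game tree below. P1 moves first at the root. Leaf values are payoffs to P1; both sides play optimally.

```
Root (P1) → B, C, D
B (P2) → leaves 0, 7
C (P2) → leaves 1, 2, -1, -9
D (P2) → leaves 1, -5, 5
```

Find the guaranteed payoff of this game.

0

B (P2): min(0, 7) = 0
C (P2): min(1, 2, -1, -9) = -9
D (P2): min(1, -5, 5) = -5
Root (P1): max(0, -9, -5) = 0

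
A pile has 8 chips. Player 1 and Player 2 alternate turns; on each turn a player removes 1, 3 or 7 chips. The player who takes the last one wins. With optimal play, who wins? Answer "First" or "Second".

i:   0  1  2  3  4  5  6  7  8
     L  W  L  W  L  W  L  W  L
Position 8 is L, so the second player wins.

Second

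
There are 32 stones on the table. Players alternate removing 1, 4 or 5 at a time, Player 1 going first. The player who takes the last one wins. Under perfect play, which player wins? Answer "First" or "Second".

Second

i:   0  1  2  3  4  5  6  7  8  9 10 11 12 13 14 15 16 17 18 19 20 21 22 23 24 25 26 27 28 29 30 31 32
     L  W  L  W  W  W  W  W  L  W  L  W  W  W  W  W  L  W  L  W  W  W  W  W  L  W  L  W  W  W  W  W  L
Position 32 is L, so the second player wins.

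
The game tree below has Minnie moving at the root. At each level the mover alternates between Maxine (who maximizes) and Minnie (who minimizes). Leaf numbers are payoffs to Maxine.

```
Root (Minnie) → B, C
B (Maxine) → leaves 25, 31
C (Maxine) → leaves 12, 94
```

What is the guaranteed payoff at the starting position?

B (Maxine): max(25, 31) = 31
C (Maxine): max(12, 94) = 94
Root (Minnie): min(31, 94) = 31

31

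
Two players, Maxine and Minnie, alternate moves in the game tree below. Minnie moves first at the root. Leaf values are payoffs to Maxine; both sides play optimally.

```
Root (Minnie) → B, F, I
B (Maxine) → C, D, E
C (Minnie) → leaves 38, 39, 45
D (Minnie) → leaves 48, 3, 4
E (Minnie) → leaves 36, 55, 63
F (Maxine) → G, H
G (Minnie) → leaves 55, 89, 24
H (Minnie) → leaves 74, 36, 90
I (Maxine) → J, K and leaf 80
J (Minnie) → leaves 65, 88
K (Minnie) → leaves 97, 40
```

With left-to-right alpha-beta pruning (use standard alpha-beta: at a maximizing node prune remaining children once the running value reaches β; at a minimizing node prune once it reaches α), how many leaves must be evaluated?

14

C [α=-∞,β=+∞]: v=38
D [α=38,β=+∞]: v=3 after child 2 ≤ α → α-cutoff, skip 1
E [α=38,β=+∞]: v=36 after child 1 ≤ α → α-cutoff, skip 2
B [α=-∞,β=+∞]: v=38
G [α=-∞,β=38]: v=24
H [α=24,β=38]: v=36
F [α=-∞,β=38]: v=36
J [α=-∞,β=36]: v=65
I [α=-∞,β=36]: v=65 after child 1 ≥ β → β-cutoff, skip 2
Root [α=-∞,β=+∞]: v=36
Leaves evaluated: 14 of 20.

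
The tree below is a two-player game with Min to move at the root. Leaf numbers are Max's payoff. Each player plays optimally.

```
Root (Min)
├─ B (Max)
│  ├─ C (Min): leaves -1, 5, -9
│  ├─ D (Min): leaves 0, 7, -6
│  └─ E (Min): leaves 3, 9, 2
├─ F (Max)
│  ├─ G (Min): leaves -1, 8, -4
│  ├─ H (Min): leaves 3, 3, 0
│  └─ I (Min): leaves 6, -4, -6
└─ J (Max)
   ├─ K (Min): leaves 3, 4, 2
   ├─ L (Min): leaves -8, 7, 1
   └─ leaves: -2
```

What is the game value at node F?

0

G: min(-1, 8, -4) = -4
H: min(3, 3, 0) = 0
I: min(6, -4, -6) = -6
F: max(-4, 0, -6) = 0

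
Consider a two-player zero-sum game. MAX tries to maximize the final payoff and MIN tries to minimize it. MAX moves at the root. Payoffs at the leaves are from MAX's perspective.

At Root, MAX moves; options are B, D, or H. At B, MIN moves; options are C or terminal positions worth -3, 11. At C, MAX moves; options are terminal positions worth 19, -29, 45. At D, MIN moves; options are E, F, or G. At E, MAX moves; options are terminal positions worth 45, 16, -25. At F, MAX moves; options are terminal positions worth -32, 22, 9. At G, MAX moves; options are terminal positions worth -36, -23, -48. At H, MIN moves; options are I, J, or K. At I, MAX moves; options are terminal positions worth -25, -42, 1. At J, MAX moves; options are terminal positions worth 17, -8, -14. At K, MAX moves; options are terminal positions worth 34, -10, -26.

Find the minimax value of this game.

C (MAX): max(19, -29, 45) = 45
B (MIN): min(45, -3, 11) = -3
E (MAX): max(45, 16, -25) = 45
F (MAX): max(-32, 22, 9) = 22
G (MAX): max(-36, -23, -48) = -23
D (MIN): min(45, 22, -23) = -23
I (MAX): max(-25, -42, 1) = 1
J (MAX): max(17, -8, -14) = 17
K (MAX): max(34, -10, -26) = 34
H (MIN): min(1, 17, 34) = 1
Root (MAX): max(-3, -23, 1) = 1

1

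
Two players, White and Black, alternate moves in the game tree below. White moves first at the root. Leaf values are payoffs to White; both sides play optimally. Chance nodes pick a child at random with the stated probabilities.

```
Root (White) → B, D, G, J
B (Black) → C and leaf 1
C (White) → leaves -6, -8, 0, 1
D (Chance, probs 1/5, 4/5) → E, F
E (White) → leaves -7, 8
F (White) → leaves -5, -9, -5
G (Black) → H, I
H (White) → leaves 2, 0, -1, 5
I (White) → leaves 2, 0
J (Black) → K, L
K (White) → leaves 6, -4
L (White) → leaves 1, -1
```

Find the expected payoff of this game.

2

C (White): max(-6, -8, 0, 1) = 1
B (Black): min(1, 1) = 1
E (White): max(-7, 8) = 8
F (White): max(-5, -9, -5) = -5
D (Chance): 1/5·8 + 4/5·-5 = -2.4
H (White): max(2, 0, -1, 5) = 5
I (White): max(2, 0) = 2
G (Black): min(5, 2) = 2
K (White): max(6, -4) = 6
L (White): max(1, -1) = 1
J (Black): min(6, 1) = 1
Root (White): max(1, -2.4, 2, 1) = 2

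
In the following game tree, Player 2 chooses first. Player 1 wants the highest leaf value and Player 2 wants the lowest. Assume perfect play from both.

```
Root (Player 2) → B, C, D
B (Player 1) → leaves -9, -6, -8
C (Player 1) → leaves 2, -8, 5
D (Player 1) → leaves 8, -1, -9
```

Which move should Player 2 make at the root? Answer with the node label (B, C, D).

B

B (Player 1): max(-9, -6, -8) = -6
C (Player 1): max(2, -8, 5) = 5
D (Player 1): max(8, -1, -9) = 8
Root (Player 2): min(-6, 5, 8) = -6
Player 2 picks the child with the lowest value: B (value -6).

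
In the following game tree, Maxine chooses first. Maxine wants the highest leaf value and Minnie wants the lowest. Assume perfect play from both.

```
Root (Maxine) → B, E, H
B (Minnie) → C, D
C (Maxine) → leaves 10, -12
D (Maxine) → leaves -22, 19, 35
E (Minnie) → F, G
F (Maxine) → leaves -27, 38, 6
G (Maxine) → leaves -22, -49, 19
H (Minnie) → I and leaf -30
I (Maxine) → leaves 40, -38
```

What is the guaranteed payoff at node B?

C: max(10, -12) = 10
D: max(-22, 19, 35) = 35
B: min(10, 35) = 10

10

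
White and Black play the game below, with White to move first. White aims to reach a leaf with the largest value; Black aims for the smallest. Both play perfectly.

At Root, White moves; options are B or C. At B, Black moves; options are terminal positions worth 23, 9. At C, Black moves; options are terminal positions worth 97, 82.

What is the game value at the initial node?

82

B (Black): min(23, 9) = 9
C (Black): min(97, 82) = 82
Root (White): max(9, 82) = 82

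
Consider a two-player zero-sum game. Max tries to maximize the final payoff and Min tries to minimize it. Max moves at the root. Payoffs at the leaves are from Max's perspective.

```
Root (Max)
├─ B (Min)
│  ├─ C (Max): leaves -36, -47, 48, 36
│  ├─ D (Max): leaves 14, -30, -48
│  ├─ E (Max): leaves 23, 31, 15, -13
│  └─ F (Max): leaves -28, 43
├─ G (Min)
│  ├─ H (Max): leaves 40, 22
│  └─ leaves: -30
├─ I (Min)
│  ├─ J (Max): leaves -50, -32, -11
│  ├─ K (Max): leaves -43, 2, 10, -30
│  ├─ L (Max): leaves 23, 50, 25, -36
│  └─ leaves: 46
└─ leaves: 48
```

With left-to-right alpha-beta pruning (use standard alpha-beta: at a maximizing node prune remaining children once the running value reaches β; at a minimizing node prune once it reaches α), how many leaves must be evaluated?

17

C [α=-∞,β=+∞]: v=48
D [α=-∞,β=48]: v=14
E [α=-∞,β=14]: v=23 after child 1 ≥ β → β-cutoff, skip 3
F [α=-∞,β=14]: v=43
B [α=-∞,β=+∞]: v=14
H [α=14,β=+∞]: v=40
G [α=14,β=+∞]: v=-30
J [α=14,β=+∞]: v=-11
I [α=14,β=+∞]: v=-11 after child 1 ≤ α → α-cutoff, skip 3
Root [α=-∞,β=+∞]: v=48
Leaves evaluated: 17 of 29.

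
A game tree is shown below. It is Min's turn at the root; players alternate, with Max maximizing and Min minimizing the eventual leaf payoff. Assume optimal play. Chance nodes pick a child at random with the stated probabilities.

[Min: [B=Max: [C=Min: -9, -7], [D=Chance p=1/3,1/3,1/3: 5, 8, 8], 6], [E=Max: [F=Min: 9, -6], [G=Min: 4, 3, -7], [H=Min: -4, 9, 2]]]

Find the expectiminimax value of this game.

-4

C (Min): min(-9, -7) = -9
D (Chance): 1/3·5 + 1/3·8 + 1/3·8 = 7
B (Max): max(-9, 7, 6) = 7
F (Min): min(9, -6) = -6
G (Min): min(4, 3, -7) = -7
H (Min): min(-4, 9, 2) = -4
E (Max): max(-6, -7, -4) = -4
Root (Min): min(7, -4) = -4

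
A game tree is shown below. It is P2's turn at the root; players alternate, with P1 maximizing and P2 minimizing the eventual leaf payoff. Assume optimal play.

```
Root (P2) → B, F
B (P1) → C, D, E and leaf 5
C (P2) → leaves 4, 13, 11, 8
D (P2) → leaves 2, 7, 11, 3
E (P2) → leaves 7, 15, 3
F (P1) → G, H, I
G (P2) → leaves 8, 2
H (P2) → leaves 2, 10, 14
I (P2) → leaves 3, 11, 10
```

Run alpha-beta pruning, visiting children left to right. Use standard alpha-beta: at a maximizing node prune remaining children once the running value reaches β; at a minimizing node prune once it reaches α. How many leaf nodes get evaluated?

C [α=-∞,β=+∞]: v=4
D [α=4,β=+∞]: v=2 after child 1 ≤ α → α-cutoff, skip 3
E [α=4,β=+∞]: v=3
B [α=-∞,β=+∞]: v=5
G [α=-∞,β=5]: v=2
H [α=2,β=5]: v=2 after child 1 ≤ α → α-cutoff, skip 2
I [α=2,β=5]: v=3
F [α=-∞,β=5]: v=3
Root [α=-∞,β=+∞]: v=3
Leaves evaluated: 15 of 20.

15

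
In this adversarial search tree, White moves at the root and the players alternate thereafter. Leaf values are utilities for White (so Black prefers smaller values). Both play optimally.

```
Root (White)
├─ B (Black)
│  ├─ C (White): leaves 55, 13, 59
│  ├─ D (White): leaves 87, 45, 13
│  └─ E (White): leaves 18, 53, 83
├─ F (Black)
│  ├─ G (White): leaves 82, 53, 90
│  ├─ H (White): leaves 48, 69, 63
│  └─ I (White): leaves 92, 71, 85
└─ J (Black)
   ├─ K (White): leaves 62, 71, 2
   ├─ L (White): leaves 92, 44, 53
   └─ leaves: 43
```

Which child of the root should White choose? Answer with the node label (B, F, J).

C (White): max(55, 13, 59) = 59
D (White): max(87, 45, 13) = 87
E (White): max(18, 53, 83) = 83
B (Black): min(59, 87, 83) = 59
G (White): max(82, 53, 90) = 90
H (White): max(48, 69, 63) = 69
I (White): max(92, 71, 85) = 92
F (Black): min(90, 69, 92) = 69
K (White): max(62, 71, 2) = 71
L (White): max(92, 44, 53) = 92
J (Black): min(71, 92, 43) = 43
Root (White): max(59, 69, 43) = 69
White picks the child with the highest value: F (value 69).

F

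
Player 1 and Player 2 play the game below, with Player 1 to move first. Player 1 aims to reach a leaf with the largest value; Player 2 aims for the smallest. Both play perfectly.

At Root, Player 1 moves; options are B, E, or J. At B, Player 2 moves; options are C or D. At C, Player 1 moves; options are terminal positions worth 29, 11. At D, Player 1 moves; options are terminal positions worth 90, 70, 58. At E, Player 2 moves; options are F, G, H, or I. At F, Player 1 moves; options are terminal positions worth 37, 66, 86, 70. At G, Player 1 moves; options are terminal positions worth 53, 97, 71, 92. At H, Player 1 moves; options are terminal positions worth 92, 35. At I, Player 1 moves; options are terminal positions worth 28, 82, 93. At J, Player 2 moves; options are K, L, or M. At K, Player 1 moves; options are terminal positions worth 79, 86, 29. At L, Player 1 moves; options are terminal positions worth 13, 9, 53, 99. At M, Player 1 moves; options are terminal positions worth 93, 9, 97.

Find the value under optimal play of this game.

86

C (Player 1): max(29, 11) = 29
D (Player 1): max(90, 70, 58) = 90
B (Player 2): min(29, 90) = 29
F (Player 1): max(37, 66, 86, 70) = 86
G (Player 1): max(53, 97, 71, 92) = 97
H (Player 1): max(92, 35) = 92
I (Player 1): max(28, 82, 93) = 93
E (Player 2): min(86, 97, 92, 93) = 86
K (Player 1): max(79, 86, 29) = 86
L (Player 1): max(13, 9, 53, 99) = 99
M (Player 1): max(93, 9, 97) = 97
J (Player 2): min(86, 99, 97) = 86
Root (Player 1): max(29, 86, 86) = 86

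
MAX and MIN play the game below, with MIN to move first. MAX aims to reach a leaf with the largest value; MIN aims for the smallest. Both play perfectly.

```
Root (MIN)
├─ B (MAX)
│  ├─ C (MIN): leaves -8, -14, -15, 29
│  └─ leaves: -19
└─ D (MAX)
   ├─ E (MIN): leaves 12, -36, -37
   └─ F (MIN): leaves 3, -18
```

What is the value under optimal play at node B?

-15

C: min(-8, -14, -15, 29) = -15
B: max(-15, -19) = -15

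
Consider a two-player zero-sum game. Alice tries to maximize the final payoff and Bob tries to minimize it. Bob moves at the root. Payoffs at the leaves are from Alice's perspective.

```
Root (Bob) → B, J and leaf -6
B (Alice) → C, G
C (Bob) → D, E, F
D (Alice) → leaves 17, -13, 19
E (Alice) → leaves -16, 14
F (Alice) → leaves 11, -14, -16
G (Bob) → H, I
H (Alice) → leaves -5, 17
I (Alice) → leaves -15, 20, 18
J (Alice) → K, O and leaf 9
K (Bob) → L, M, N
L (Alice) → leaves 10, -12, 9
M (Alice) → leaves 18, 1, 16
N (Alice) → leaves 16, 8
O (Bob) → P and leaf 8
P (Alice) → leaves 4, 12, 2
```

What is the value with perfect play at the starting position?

D (Alice): max(17, -13, 19) = 19
E (Alice): max(-16, 14) = 14
F (Alice): max(11, -14, -16) = 11
C (Bob): min(19, 14, 11) = 11
H (Alice): max(-5, 17) = 17
I (Alice): max(-15, 20, 18) = 20
G (Bob): min(17, 20) = 17
B (Alice): max(11, 17) = 17
L (Alice): max(10, -12, 9) = 10
M (Alice): max(18, 1, 16) = 18
N (Alice): max(16, 8) = 16
K (Bob): min(10, 18, 16) = 10
P (Alice): max(4, 12, 2) = 12
O (Bob): min(12, 8) = 8
J (Alice): max(10, 8, 9) = 10
Root (Bob): min(17, 10, -6) = -6

-6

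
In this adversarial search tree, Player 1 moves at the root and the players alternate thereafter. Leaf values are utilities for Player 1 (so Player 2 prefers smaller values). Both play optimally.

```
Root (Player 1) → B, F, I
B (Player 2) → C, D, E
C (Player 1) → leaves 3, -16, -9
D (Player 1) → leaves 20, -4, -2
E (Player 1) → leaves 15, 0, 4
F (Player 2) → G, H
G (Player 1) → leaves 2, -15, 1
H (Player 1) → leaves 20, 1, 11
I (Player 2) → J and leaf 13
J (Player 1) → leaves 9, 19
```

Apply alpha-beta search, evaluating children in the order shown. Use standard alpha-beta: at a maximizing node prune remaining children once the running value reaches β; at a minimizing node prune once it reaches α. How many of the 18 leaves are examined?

C [α=-∞,β=+∞]: v=3
D [α=-∞,β=3]: v=20 after child 1 ≥ β → β-cutoff, skip 2
E [α=-∞,β=3]: v=15 after child 1 ≥ β → β-cutoff, skip 2
B [α=-∞,β=+∞]: v=3
G [α=3,β=+∞]: v=2
F [α=3,β=+∞]: v=2 after child 1 ≤ α → α-cutoff, skip 1
J [α=3,β=+∞]: v=19
I [α=3,β=+∞]: v=13
Root [α=-∞,β=+∞]: v=13
Leaves evaluated: 11 of 18.

11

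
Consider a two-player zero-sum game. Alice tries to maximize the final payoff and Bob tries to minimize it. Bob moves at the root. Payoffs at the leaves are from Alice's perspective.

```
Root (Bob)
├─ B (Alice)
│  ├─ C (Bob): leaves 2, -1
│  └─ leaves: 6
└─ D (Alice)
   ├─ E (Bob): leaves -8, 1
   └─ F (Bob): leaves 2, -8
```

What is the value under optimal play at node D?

-8

E: min(-8, 1) = -8
F: min(2, -8) = -8
D: max(-8, -8) = -8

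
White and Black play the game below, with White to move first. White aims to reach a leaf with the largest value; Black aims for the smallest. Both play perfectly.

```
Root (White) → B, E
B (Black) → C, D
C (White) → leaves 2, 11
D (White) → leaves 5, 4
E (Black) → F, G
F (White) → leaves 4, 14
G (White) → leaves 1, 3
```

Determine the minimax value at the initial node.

5

C (White): max(2, 11) = 11
D (White): max(5, 4) = 5
B (Black): min(11, 5) = 5
F (White): max(4, 14) = 14
G (White): max(1, 3) = 3
E (Black): min(14, 3) = 3
Root (White): max(5, 3) = 5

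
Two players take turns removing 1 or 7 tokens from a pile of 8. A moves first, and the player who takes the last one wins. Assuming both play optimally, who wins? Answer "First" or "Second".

Second

Compute winning (W) and losing (L) positions by backward induction:
i:   0  1  2  3  4  5  6  7  8
     L  W  L  W  L  W  L  W  L
Position 8 is L, so the second player wins.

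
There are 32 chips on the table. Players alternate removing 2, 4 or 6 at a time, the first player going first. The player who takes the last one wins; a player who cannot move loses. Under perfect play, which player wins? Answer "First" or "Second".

Second

W/L table (W = player to move can force a win):
i:   0  1  2  3  4  5  6  7  8  9 10 11 12 13 14 15 16 17 18 19 20 21 22 23 24 25 26 27 28 29 30 31 32
     L  L  W  W  W  W  W  W  L  L  W  W  W  W  W  W  L  L  W  W  W  W  W  W  L  L  W  W  W  W  W  W  L
Position 32 is L, so the second player wins.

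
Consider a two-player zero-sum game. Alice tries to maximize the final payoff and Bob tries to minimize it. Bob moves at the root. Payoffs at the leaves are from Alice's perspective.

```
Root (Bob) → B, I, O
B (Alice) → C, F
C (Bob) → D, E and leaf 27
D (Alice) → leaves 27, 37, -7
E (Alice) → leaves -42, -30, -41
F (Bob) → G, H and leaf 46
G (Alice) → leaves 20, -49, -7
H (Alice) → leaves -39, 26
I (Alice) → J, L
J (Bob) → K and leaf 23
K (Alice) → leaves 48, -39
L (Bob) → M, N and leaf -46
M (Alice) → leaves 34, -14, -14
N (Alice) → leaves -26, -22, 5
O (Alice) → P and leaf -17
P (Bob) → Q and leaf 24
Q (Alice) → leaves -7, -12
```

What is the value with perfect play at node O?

-7

Q: max(-7, -12) = -7
P: min(-7, 24) = -7
O: max(-7, -17) = -7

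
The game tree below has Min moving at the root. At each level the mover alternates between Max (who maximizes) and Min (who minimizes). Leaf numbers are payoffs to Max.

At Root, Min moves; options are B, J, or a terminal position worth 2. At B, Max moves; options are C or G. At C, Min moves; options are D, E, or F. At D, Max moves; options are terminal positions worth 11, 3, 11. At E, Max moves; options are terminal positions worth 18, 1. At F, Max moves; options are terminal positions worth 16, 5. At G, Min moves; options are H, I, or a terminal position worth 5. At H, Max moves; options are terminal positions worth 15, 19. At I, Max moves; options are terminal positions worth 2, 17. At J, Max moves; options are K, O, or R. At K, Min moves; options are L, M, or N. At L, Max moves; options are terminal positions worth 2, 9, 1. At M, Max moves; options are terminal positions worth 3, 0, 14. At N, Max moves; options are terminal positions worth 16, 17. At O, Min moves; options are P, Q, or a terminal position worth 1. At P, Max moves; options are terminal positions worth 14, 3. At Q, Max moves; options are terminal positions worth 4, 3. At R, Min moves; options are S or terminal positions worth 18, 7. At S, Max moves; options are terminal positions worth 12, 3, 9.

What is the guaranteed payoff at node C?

11

D: max(11, 3, 11) = 11
E: max(18, 1) = 18
F: max(16, 5) = 16
C: min(11, 18, 16) = 11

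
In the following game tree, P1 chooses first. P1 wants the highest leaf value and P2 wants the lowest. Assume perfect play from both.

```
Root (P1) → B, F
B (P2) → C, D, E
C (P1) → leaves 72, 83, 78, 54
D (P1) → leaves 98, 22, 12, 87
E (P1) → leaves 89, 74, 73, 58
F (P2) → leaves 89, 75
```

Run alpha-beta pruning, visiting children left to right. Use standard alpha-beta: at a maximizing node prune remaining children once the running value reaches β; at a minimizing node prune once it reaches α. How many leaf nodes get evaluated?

C [α=-∞,β=+∞]: v=83
D [α=-∞,β=83]: v=98 after child 1 ≥ β → β-cutoff, skip 3
E [α=-∞,β=83]: v=89 after child 1 ≥ β → β-cutoff, skip 3
B [α=-∞,β=+∞]: v=83
F [α=83,β=+∞]: v=75
Root [α=-∞,β=+∞]: v=83
Leaves evaluated: 8 of 14.

8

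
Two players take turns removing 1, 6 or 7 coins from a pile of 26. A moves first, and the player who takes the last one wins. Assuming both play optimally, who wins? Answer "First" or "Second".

Second

Mark each pile size as W (mover wins) or L (mover loses):
i:   0  1  2  3  4  5  6  7  8  9 10 11 12 13 14 15 16 17 18 19 20 21 22 23 24 25 26
     L  W  L  W  L  W  W  W  W  W  W  W  L  W  L  W  L  W  W  W  W  W  W  W  L  W  L
Position 26 is L, so the second player wins.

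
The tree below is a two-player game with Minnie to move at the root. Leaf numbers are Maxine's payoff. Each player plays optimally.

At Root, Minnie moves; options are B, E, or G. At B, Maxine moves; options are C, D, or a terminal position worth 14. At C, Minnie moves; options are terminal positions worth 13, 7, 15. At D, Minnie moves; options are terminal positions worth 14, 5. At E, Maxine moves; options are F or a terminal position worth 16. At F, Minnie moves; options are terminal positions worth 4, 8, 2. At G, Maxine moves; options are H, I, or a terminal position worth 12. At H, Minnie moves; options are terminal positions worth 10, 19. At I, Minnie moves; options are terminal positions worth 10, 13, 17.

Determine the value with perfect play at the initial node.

12

C (Minnie): min(13, 7, 15) = 7
D (Minnie): min(14, 5) = 5
B (Maxine): max(7, 5, 14) = 14
F (Minnie): min(4, 8, 2) = 2
E (Maxine): max(2, 16) = 16
H (Minnie): min(10, 19) = 10
I (Minnie): min(10, 13, 17) = 10
G (Maxine): max(10, 10, 12) = 12
Root (Minnie): min(14, 16, 12) = 12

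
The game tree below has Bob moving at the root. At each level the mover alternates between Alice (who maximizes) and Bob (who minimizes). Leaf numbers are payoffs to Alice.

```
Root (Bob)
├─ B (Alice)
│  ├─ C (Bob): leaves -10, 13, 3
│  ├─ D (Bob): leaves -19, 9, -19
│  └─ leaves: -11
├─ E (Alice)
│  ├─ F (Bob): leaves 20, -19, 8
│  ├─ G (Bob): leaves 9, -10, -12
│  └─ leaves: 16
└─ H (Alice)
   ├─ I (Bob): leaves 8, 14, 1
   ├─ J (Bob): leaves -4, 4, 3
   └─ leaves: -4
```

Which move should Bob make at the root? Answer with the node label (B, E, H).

C (Bob): min(-10, 13, 3) = -10
D (Bob): min(-19, 9, -19) = -19
B (Alice): max(-10, -19, -11) = -10
F (Bob): min(20, -19, 8) = -19
G (Bob): min(9, -10, -12) = -12
E (Alice): max(-19, -12, 16) = 16
I (Bob): min(8, 14, 1) = 1
J (Bob): min(-4, 4, 3) = -4
H (Alice): max(1, -4, -4) = 1
Root (Bob): min(-10, 16, 1) = -10
Bob picks the child with the lowest value: B (value -10).

B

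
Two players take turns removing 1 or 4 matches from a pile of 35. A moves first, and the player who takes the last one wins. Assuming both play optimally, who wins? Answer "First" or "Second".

Compute winning (W) and losing (L) positions by backward induction:
i:   0  1  2  3  4  5  6  7  8  9 10 11 12 13 14 15 16 17 18 19 20 21 22 23 24 25 26 27 28 29 30 31 32 33 34 35
     L  W  L  W  W  L  W  L  W  W  L  W  L  W  W  L  W  L  W  W  L  W  L  W  W  L  W  L  W  W  L  W  L  W  W  L
Position 35 is L, so the second player wins.

Second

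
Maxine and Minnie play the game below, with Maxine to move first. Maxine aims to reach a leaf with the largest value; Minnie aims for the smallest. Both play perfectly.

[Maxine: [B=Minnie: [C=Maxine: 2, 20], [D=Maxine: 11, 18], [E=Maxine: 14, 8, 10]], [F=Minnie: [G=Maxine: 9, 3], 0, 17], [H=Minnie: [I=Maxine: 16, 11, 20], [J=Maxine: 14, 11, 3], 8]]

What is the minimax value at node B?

C: max(2, 20) = 20
D: max(11, 18) = 18
E: max(14, 8, 10) = 14
B: min(20, 18, 14) = 14

14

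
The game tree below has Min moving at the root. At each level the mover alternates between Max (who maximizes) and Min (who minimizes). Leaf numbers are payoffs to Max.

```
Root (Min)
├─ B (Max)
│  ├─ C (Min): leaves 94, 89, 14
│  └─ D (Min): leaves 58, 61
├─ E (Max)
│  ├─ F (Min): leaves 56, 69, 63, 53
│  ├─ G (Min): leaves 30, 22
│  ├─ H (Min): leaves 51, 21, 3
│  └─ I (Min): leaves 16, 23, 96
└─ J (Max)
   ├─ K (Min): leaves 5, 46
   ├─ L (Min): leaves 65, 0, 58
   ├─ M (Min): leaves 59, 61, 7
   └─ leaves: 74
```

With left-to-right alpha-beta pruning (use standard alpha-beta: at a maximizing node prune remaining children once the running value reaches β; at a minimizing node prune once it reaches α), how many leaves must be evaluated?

20

C [α=-∞,β=+∞]: v=14
D [α=14,β=+∞]: v=58
B [α=-∞,β=+∞]: v=58
F [α=-∞,β=58]: v=53
G [α=53,β=58]: v=30 after child 1 ≤ α → α-cutoff, skip 1
H [α=53,β=58]: v=51 after child 1 ≤ α → α-cutoff, skip 2
I [α=53,β=58]: v=16 after child 1 ≤ α → α-cutoff, skip 2
E [α=-∞,β=58]: v=53
K [α=-∞,β=53]: v=5
L [α=5,β=53]: v=0 after child 2 ≤ α → α-cutoff, skip 1
M [α=5,β=53]: v=7
J [α=-∞,β=53]: v=74
Root [α=-∞,β=+∞]: v=53
Leaves evaluated: 20 of 26.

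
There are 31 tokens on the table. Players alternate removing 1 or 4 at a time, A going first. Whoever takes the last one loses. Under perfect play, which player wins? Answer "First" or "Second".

Second

i:   0  1  2  3  4  5  6  7  8  9 10 11 12 13 14 15 16 17 18 19 20 21 22 23 24 25 26 27 28 29 30 31
     W  L  W  L  W  W  L  W  L  W  W  L  W  L  W  W  L  W  L  W  W  L  W  L  W  W  L  W  L  W  W  L
Position 31 is L, so the second player wins.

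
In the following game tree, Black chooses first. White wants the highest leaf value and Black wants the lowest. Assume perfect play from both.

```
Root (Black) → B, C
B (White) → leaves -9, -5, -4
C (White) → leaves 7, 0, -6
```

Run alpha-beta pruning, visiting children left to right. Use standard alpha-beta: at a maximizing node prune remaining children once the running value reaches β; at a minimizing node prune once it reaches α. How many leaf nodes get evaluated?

4

B [α=-∞,β=+∞]: v=-4
C [α=-∞,β=-4]: v=7 after child 1 ≥ β → β-cutoff, skip 2
Root [α=-∞,β=+∞]: v=-4
Leaves evaluated: 4 of 6.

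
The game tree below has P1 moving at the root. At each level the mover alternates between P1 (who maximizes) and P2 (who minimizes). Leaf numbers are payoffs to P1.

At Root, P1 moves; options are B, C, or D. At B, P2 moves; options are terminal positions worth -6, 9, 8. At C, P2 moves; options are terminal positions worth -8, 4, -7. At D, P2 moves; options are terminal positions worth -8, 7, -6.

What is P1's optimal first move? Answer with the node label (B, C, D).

B (P2): min(-6, 9, 8) = -6
C (P2): min(-8, 4, -7) = -8
D (P2): min(-8, 7, -6) = -8
Root (P1): max(-6, -8, -8) = -6
P1 picks the child with the highest value: B (value -6).

B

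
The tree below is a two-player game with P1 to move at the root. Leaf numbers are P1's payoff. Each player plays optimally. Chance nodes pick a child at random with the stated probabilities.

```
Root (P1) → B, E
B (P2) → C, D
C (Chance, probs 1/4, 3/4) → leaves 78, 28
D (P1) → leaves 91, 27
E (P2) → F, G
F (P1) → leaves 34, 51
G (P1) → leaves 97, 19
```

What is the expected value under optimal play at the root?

51

C (Chance): 1/4·78 + 3/4·28 = 40.5
D (P1): max(91, 27) = 91
B (P2): min(40.5, 91) = 40.5
F (P1): max(34, 51) = 51
G (P1): max(97, 19) = 97
E (P2): min(51, 97) = 51
Root (P1): max(40.5, 51) = 51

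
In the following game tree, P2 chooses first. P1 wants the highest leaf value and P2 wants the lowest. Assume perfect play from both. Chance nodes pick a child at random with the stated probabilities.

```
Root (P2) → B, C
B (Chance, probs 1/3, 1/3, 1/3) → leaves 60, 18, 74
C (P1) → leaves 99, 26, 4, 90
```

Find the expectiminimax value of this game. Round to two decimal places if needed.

50.67

B (Chance): 1/3·60 + 1/3·18 + 1/3·74 = 50.67
C (P1): max(99, 26, 4, 90) = 99
Root (P2): min(50.67, 99) = 50.67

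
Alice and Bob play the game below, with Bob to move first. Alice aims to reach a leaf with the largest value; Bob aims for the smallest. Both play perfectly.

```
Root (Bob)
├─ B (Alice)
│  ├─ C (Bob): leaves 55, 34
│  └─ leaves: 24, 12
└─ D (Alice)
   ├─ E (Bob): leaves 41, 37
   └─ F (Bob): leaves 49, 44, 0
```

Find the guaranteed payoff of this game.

C (Bob): min(55, 34) = 34
B (Alice): max(34, 24, 12) = 34
E (Bob): min(41, 37) = 37
F (Bob): min(49, 44, 0) = 0
D (Alice): max(37, 0) = 37
Root (Bob): min(34, 37) = 34

34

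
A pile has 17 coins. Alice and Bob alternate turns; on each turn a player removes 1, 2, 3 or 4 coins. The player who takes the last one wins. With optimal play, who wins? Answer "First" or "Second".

i:   0  1  2  3  4  5  6  7  8  9 10 11 12 13 14 15 16 17
     L  W  W  W  W  L  W  W  W  W  L  W  W  W  W  L  W  W
Position 17 is W, so the first player wins.

First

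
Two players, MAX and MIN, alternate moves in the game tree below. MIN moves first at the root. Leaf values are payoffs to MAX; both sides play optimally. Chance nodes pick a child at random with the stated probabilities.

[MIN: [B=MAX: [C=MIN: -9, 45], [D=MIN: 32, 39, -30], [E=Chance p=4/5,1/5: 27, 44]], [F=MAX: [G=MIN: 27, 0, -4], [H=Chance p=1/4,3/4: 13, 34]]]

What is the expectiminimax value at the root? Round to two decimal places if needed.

C (MIN): min(-9, 45) = -9
D (MIN): min(32, 39, -30) = -30
E (Chance): 4/5·27 + 1/5·44 = 30.4
B (MAX): max(-9, -30, 30.4) = 30.4
G (MIN): min(27, 0, -4) = -4
H (Chance): 1/4·13 + 3/4·34 = 28.75
F (MAX): max(-4, 28.75) = 28.75
Root (MIN): min(30.4, 28.75) = 28.75

28.75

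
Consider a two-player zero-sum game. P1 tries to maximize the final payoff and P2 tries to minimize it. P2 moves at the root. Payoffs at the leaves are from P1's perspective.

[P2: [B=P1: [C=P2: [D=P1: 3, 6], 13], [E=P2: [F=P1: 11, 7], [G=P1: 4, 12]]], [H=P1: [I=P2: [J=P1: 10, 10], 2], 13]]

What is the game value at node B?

D: max(3, 6) = 6
C: min(6, 13) = 6
F: max(11, 7) = 11
G: max(4, 12) = 12
E: min(11, 12) = 11
B: max(6, 11) = 11

11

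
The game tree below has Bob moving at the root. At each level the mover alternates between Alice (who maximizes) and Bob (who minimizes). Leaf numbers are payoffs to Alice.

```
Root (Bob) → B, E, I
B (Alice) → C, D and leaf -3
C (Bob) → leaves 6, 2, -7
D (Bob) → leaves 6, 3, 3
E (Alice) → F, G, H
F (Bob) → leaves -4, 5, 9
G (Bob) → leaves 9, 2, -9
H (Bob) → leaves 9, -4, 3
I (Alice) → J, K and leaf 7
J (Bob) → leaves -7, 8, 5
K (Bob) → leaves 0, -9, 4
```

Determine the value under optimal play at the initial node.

-4

C (Bob): min(6, 2, -7) = -7
D (Bob): min(6, 3, 3) = 3
B (Alice): max(-7, 3, -3) = 3
F (Bob): min(-4, 5, 9) = -4
G (Bob): min(9, 2, -9) = -9
H (Bob): min(9, -4, 3) = -4
E (Alice): max(-4, -9, -4) = -4
J (Bob): min(-7, 8, 5) = -7
K (Bob): min(0, -9, 4) = -9
I (Alice): max(-7, -9, 7) = 7
Root (Bob): min(3, -4, 7) = -4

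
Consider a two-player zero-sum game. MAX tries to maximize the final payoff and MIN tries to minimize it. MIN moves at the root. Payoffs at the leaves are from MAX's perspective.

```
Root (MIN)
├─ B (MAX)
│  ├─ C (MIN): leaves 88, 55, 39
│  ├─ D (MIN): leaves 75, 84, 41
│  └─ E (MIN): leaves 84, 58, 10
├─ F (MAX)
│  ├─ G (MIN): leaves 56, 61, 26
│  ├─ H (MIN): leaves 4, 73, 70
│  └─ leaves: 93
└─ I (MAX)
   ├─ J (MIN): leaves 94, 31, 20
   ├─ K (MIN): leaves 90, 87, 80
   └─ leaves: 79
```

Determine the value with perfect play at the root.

41

C (MIN): min(88, 55, 39) = 39
D (MIN): min(75, 84, 41) = 41
E (MIN): min(84, 58, 10) = 10
B (MAX): max(39, 41, 10) = 41
G (MIN): min(56, 61, 26) = 26
H (MIN): min(4, 73, 70) = 4
F (MAX): max(26, 4, 93) = 93
J (MIN): min(94, 31, 20) = 20
K (MIN): min(90, 87, 80) = 80
I (MAX): max(20, 80, 79) = 80
Root (MIN): min(41, 93, 80) = 41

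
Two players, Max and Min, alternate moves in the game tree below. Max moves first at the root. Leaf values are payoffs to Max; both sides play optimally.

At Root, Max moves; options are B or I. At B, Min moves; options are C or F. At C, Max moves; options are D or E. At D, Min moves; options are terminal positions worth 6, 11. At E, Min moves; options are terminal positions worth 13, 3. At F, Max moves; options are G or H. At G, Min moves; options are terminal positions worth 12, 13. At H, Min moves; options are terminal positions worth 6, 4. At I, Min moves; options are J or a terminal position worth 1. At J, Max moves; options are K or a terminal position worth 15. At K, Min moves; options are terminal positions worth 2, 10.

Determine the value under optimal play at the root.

6

D (Min): min(6, 11) = 6
E (Min): min(13, 3) = 3
C (Max): max(6, 3) = 6
G (Min): min(12, 13) = 12
H (Min): min(6, 4) = 4
F (Max): max(12, 4) = 12
B (Min): min(6, 12) = 6
K (Min): min(2, 10) = 2
J (Max): max(2, 15) = 15
I (Min): min(15, 1) = 1
Root (Max): max(6, 1) = 6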